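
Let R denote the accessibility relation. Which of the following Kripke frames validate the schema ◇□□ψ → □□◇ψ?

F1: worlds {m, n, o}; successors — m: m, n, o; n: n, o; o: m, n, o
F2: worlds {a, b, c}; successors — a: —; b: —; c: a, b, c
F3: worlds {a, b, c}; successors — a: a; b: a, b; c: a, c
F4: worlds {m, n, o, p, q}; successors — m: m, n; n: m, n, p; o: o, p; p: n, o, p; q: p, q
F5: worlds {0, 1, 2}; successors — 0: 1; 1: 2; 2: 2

F1, F3, F4, F5

This is the axiom for a generalized confluence (Geach) condition; its first-order frame correspondent is ∀x ∀y ∀z ((xRy ∧ xR²z) → ∃w (yR²w ∧ zRw)).
F1: ✓.
F2: fails — cRa, cR²a but no w with aR²w and aRw.
F3: ✓.
F4: ✓.
F5: ✓.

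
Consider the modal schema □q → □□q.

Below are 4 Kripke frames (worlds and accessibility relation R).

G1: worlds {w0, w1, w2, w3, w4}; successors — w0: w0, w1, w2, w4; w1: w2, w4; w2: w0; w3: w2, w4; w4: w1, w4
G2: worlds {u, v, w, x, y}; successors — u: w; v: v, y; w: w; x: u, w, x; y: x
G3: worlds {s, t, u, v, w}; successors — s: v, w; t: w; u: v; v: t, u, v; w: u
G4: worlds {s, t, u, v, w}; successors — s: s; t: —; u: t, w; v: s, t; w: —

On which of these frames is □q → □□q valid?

The schema corresponds to transitivity: ∀x ∀y ∀z (Rxy ∧ Ryz → Rxz).
G1: fails — Rw1w2 and Rw2w0 but not Rw1w0.
G2: fails — Ryx and Rxw but not Ryw.
G3: fails — Ruv and Rvt but not Rut.
G4: condition met.
Valid on: G4.

G4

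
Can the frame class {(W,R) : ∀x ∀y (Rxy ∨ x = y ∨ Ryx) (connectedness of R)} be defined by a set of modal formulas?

Any modally definable frame class is closed under disjoint unions.
Take 4 disjoint single-world reflexive frames: each is trivially connected, but their disjoint union has 4 worlds with no edge between distinct components, so it is not connected.
So the class is not modally definable.

Not definable by any modal formula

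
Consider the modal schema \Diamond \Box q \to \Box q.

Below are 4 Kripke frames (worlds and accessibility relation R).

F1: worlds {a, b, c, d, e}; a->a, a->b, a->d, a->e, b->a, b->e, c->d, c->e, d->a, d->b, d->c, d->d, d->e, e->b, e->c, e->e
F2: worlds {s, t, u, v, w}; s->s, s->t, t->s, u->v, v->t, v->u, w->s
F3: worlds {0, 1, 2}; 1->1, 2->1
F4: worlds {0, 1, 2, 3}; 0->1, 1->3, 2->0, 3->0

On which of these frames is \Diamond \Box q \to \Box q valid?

F3

The schema corresponds to the Euclidean property: \forall x \forall y \forall z (Rxy \wedge Rxz \to Ryz).
F1: fails — Rab and Rab but not Rbb.
F2: fails — Rst and Rst but not Rtt.
F3: holds.
F4: fails — R01 and R01 but not R11.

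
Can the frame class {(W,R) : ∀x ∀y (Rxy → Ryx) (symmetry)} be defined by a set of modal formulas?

Yes, by q → □◇q

This is a Sahlqvist condition; the B axiom q → □◇q defines it.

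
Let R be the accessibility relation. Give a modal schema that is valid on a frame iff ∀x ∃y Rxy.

□p → ◇p

The condition is seriality. The D schema □p → ◇p defines it.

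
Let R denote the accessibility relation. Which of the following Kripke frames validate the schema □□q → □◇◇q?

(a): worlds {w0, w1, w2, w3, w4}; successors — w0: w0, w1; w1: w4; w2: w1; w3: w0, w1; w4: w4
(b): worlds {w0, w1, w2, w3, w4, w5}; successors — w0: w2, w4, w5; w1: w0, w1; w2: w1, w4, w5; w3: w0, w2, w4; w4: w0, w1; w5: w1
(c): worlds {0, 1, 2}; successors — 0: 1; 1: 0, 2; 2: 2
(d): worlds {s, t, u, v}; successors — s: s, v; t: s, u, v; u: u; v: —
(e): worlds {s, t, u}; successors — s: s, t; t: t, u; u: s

(a), (b), (c), (e)

This is the axiom for a generalized confluence (Geach) condition; its first-order frame correspondent is ∀x ∀z (xRz → ∃w (xR²w ∧ zR²w)).
(a): ✓.
(b): ✓.
(c): ✓.
(d): fails — sRv but no w with sR²w and vR²w.
(e): ✓.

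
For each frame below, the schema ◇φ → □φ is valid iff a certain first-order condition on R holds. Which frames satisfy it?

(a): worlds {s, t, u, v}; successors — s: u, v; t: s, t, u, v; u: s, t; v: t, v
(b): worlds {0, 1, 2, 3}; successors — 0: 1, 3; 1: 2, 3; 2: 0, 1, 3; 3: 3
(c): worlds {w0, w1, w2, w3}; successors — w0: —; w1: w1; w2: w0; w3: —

(c)

The schema corresponds to partial functionality: ∀x ∀y ∀z (Rxy ∧ Rxz → y = z).
(a): fails — s sees both u and v.
(b): fails — 0 sees both 1 and 3.
(c): satisfies the condition.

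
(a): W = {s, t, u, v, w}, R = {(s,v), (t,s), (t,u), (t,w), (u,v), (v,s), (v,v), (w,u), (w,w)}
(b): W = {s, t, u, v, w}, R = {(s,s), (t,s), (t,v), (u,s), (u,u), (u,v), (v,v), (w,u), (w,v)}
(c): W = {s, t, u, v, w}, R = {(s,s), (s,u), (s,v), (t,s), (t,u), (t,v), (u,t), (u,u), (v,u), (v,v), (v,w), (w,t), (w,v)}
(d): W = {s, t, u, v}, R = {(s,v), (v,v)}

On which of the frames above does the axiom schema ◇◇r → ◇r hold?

The schema corresponds to transitivity: ∀x ∀y ∀z (Rxy ∧ Ryz → Rxz).
(a): fails — Ruv and Rvs but not Rus.
(b): fails — Rwu and Rus but not Rws.
(c): fails — Rwt and Rts but not Rws.
(d): ✓.

(d)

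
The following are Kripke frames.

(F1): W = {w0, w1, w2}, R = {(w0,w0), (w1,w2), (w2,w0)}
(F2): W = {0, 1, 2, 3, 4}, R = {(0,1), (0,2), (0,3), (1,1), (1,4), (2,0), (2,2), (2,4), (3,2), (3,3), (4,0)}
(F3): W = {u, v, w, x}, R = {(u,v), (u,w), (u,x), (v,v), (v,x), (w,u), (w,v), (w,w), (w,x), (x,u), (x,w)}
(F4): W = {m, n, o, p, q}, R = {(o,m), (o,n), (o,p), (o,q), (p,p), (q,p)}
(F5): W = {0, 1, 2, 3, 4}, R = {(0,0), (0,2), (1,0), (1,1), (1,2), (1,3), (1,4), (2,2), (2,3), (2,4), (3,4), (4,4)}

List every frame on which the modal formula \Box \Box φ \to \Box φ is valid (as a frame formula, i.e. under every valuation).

Frame correspondent (Sahlqvist): \forall x \forall y (Rxy \to \exists z (Rxz \wedge Rzy)) — i.e. density.
(F1): fails — Rw1w2 but no z with Rw1z and Rzw2.
(F2): fails — R40 but no z with R4z and Rz0.
(F3): ✓.
(F4): fails — Rom but no z with Roz and Rzm.
(F5): ✓.

(F3), (F5)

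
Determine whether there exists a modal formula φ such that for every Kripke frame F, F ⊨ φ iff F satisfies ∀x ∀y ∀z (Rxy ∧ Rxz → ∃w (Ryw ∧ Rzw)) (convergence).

Yes: it is convergence, defined by the .2 schema ◇□q → □◇q.
Suppose ◇□q→□◇q is valid. Take Rxy, Rxz and set V(q)={w : Ryw}. Then □q at y so ◇□q at x, so □◇q at x, so ◇q at z, giving w with Rzw and Ryw.

Definable; ◇□q → □◇q defines it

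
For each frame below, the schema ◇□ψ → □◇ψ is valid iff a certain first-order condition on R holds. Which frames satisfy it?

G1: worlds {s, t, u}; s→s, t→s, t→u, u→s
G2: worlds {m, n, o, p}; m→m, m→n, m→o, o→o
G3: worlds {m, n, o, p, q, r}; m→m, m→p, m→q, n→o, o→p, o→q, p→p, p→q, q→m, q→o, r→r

Frame correspondent (Sahlqvist): ∀x ∀y ∀z (Rxy ∧ Rxz → ∃w (Ryw ∧ Rzw)) — i.e. convergence.
G1: satisfies the condition.
G2: fails — Rmn and Rmn but n and n have no common successor.
G3: fails — Rmq and Rmp but q and p have no common successor.

G1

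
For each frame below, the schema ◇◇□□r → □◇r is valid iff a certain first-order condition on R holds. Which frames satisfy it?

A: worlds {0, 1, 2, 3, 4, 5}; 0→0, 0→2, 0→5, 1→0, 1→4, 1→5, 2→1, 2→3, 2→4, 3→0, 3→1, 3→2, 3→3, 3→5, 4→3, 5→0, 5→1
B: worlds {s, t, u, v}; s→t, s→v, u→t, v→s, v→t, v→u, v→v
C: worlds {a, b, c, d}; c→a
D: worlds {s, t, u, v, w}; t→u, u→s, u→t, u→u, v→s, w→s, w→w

Frame correspondent (Sahlqvist): ∀x ∀y ∀z ((xR²y ∧ xRz) → ∃w (yR²w ∧ zRw)) — i.e. a generalized confluence (Geach) condition.
A: fails — 1R²5, 1R4 but no w with 5R²w and 4Rw.
B: fails — sR²s, sRt but no w with sR²w and tRw.
C: holds.
D: fails — tR²s, tRu but no w* with sR²w* and uRw*.
Valid on: C.

C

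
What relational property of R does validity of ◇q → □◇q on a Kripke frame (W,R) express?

Suppose ◇q→□◇q is valid. Take Rxy, Rxz and set V(q)={y}. Then ◇q at x, so □◇q at x, so ◇q at z, so some w with Rzw has q; w=y, i.e. Rzy. By symmetry of the argument, Ryz.

the Euclidean property: ∀x ∀y ∀z (Rxy ∧ Rxz → Ryz)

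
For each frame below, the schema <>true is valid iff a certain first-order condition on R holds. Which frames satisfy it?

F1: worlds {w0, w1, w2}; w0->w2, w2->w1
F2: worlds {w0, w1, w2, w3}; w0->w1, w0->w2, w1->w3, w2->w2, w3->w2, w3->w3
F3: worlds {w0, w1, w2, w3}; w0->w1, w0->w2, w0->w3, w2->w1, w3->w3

Frame correspondent (Sahlqvist): forall x exists y Rxy — i.e. seriality.
F1: fails — world w1 has no successor.
F2: satisfies the condition.
F3: fails — world w1 has no successor.

F2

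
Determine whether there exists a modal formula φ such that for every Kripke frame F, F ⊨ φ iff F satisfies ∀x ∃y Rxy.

The condition is seriality. A defining modal formula is □r → ◇r.
Suppose □r→◇r is valid. At any x set V(r)=W. Then □r at x, so ◇r at x, so x has a successor.

Yes, by □r → ◇r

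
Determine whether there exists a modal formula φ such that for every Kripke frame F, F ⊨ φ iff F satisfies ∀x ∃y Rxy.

This is a Sahlqvist condition; the D axiom □q → ◇q defines it.

Definable; □q → ◇q defines it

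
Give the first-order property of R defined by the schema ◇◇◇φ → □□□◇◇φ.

This is a Sahlqvist (Geach-type) schema ◇^3□^0φ → □^3◇^2φ.
First-order correspondent: ∀x ∀y ∀z ((xR³y ∧ xR³z) → ∃w (y = w ∧ zR²w)).

∀x ∀y ∀z ((xR³y ∧ xR³z) → ∃w (y = w ∧ zR²w))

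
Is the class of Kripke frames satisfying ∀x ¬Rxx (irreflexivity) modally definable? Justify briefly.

Not definable by any modal formula

Modal frame validity is preserved under surjective bounded morphisms.
The 2-cycle (worlds s,t with s→t→s) is irreflexive, and the map sending every world to a single reflexive point • is a surjective bounded morphism (forth: every edge maps to (•,•); back: every world has a successor). So any modal formula valid on the 2-cycle is also valid on the reflexive point, which is not irreflexive.
So the class is not modally definable.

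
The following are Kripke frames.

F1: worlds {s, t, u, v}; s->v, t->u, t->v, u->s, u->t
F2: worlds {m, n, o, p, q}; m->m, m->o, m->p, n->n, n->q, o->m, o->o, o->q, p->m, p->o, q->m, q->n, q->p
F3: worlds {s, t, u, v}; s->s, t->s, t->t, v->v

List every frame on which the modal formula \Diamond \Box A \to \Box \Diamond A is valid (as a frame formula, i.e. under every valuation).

Frame correspondent (Sahlqvist): \forall x \forall y \forall z (Rxy \wedge Rxz \to \exists w (Ryw \wedge Rzw)) — i.e. convergence.
F1: fails — Rsv and Rsv but v and v have no common successor.
F2: fails — Rqp and Rqn but p and n have no common successor.
F3: ✓.

F3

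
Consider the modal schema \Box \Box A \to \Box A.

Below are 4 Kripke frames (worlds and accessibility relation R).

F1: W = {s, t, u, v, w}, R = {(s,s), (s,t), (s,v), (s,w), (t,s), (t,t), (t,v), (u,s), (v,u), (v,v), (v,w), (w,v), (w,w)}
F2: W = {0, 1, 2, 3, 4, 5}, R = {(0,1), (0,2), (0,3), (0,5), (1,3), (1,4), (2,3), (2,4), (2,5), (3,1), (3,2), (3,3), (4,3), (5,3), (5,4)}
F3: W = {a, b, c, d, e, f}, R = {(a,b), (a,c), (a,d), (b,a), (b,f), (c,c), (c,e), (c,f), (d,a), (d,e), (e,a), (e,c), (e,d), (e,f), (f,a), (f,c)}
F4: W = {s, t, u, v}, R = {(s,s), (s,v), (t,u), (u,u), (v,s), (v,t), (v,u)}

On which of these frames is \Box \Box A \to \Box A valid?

This is the axiom for density; its first-order frame correspondent is \forall x \forall y (Rxy \to \exists z (Rxz \wedge Rzy)).
F1: holds.
F2: fails — R25 but no z with R2z and Rz5.
F3: fails — Rde but no z with Rdz and Rze.
F4: fails — Rvt but no z with Rvz and Rzt.

F1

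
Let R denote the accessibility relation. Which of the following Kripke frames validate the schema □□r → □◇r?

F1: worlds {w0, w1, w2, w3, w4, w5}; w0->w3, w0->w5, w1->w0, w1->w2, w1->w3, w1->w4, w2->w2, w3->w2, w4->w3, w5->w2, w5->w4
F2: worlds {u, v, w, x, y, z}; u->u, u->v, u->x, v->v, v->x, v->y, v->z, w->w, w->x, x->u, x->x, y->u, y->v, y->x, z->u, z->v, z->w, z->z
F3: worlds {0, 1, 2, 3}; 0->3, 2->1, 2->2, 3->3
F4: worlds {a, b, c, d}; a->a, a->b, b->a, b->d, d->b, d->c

F1, F2

The schema corresponds to a generalized confluence (Geach) condition: ∀x ∀z (xRz → ∃w (xR²w ∧ zRw)).
F1: condition met.
F2: condition met.
F3: fails — 2R1 but no w with 2R²w and 1Rw.
F4: fails — dRc but no w with dR²w and cRw.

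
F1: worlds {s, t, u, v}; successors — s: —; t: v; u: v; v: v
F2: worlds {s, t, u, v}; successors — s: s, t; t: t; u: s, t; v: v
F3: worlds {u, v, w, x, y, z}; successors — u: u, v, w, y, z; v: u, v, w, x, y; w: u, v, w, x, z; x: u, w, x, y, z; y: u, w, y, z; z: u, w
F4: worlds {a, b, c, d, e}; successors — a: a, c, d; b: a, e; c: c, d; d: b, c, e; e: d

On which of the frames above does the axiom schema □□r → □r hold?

The schema corresponds to density: ∀x ∀y (Rxy → ∃z (Rxz ∧ Rzy)).
F1: ✓.
F2: ✓.
F3: ✓.
F4: fails — Red but no z with Rez and Rzd.

F1, F2, F3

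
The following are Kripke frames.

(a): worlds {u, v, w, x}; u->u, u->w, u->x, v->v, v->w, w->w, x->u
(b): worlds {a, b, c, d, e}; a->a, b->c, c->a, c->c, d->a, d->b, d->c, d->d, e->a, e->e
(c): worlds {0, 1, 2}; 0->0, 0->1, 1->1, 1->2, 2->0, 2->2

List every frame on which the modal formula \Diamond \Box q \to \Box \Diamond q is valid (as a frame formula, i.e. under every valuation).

Frame correspondent (Sahlqvist): \forall x \forall y \forall z (Rxy \wedge Rxz \to \exists w (Ryw \wedge Rzw)) — i.e. convergence.
(a): fails — Ruw and Rux but w and x have no common successor.
(b): fails — Rdb and Rda but b and a have no common successor.
(c): satisfies the condition.
Valid on: (c).

(c)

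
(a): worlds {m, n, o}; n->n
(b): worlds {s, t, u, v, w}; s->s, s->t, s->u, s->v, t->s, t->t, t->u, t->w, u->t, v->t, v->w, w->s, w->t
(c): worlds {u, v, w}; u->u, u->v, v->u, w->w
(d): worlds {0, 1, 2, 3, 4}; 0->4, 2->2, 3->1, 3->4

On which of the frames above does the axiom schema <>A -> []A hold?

Frame correspondent (Sahlqvist): forall x forall y forall z (Rxy & Rxz -> y = z) — i.e. partial functionality.
(a): condition met.
(b): fails — s sees both s and t.
(c): fails — u sees both u and v.
(d): fails — 3 sees both 1 and 4.

(a)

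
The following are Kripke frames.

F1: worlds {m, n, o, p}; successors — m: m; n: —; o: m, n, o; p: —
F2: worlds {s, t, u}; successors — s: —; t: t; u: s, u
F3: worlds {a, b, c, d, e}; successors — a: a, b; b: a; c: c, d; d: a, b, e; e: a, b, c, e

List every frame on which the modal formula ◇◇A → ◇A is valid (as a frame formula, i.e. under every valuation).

This is the axiom for transitivity; its first-order frame correspondent is ∀x ∀y ∀z (Rxy ∧ Ryz → Rxz).
F1: ✓.
F2: ✓.
F3: fails — Rcd and Rdb but not Rcb.

F1, F2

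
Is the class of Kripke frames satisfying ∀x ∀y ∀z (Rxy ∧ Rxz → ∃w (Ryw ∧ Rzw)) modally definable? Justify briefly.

Yes, by ◇□p → □◇p

Yes: it is convergence, defined by the .2 schema ◇□p → □◇p.
Suppose ◇□p→□◇p is valid. Take Rxy, Rxz and set V(p)={w : Ryw}. Then □p at y so ◇□p at x, so □◇p at x, so ◇p at z, giving w with Rzw and Ryw.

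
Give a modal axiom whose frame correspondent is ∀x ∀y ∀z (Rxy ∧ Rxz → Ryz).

◇r → □◇r

A defining formula is ◇r → □◇r (the 5 axiom).
Suppose ◇r→□◇r is valid. Take Rxy, Rxz and set V(r)={y}. Then ◇r at x, so □◇r at x, so ◇r at z, so some w with Rzw has r; w=y, i.e. Rzy. By symmetry of the argument, Ryz.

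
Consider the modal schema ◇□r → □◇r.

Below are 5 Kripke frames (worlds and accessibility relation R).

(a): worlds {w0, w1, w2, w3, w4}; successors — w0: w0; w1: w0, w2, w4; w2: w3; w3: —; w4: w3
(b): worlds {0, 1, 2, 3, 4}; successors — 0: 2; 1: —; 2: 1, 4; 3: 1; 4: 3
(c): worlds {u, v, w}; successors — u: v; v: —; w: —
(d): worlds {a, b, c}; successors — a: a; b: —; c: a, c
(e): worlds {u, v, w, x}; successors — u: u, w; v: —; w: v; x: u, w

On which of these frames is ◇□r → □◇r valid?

(d)

This is the axiom for convergence; its first-order frame correspondent is ∀x ∀y ∀z (Rxy ∧ Rxz → ∃w (Ryw ∧ Rzw)).
(a): fails — Rw1w2 and Rw1w0 but w2 and w0 have no common successor.
(b): fails — R21 and R21 but 1 and 1 have no common successor.
(c): fails — Ruv and Ruv but v and v have no common successor.
(d): holds.
(e): fails — Ruw and Ruu but w and u have no common successor.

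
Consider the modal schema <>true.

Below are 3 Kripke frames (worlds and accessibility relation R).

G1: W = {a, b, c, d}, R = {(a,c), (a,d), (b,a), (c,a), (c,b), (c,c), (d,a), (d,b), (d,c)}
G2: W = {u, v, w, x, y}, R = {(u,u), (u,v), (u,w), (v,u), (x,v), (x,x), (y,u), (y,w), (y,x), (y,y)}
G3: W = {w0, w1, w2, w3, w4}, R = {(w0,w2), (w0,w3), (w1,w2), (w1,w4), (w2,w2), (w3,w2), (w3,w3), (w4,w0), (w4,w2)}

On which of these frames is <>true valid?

G1, G3

Frame correspondent (Sahlqvist): forall x exists y Rxy — i.e. seriality.
G1: holds.
G2: fails — world w has no successor.
G3: holds.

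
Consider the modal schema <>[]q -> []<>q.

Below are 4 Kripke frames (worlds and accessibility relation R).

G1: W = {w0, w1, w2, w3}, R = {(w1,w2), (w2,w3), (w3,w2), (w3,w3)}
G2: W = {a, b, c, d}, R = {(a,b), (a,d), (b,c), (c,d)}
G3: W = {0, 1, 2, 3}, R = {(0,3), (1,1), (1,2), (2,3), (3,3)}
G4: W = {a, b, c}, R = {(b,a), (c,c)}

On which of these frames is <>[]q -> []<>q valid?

G1

This is the axiom for convergence; its first-order frame correspondent is forall x forall y forall z (Rxy & Rxz -> exists w (Ryw & Rzw)).
G1: holds.
G2: fails — Rad and Rad but d and d have no common successor.
G3: fails — R12 and R11 but 2 and 1 have no common successor.
G4: fails — Rba and Rba but a and a have no common successor.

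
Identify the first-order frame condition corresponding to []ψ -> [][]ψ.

transitivity: forall x forall y forall z (Rxy & Ryz -> Rxz)

Suppose □ψ→□□ψ is valid. Take Rxy, Ryz and set V(ψ)={w : Rxw}. Then □ψ at x, so □□ψ at x, so □ψ at y, so ψ at z, i.e. Rxz.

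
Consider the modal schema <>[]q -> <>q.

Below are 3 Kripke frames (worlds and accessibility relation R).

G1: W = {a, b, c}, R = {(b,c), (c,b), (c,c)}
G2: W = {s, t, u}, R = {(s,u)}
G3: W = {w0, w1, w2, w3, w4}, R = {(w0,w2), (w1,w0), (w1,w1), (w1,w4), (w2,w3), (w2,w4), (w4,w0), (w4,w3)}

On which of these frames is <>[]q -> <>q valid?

The schema corresponds to a generalized confluence (Geach) condition: forall x forall y (xRy -> exists w (yRw & xRw)).
G1: condition met.
G2: fails — sRu but no w with uRw and sRw.
G3: fails — w0Rw2 but no w with w2Rw and w0Rw.

G1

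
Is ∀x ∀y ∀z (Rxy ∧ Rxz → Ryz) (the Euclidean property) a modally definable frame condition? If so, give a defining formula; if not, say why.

Definable; ◇p → □◇p defines it

This is a Sahlqvist condition; the 5 axiom ◇p → □◇p defines it.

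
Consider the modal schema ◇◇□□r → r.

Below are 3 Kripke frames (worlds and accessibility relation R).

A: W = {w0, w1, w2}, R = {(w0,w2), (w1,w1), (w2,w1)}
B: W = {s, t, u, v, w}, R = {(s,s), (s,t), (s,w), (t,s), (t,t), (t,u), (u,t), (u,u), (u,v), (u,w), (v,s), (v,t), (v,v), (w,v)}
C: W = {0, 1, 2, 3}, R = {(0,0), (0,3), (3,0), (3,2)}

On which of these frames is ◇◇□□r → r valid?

This is the axiom for a generalized confluence (Geach) condition; its first-order frame correspondent is ∀x ∀y (xR²y → ∃w (yR²w ∧ x = w)).
A: fails — w0R²w1 but no w with w1R²w and w0=w.
B: fails — uR²w but no w* with wR²w* and u=w*.
C: fails — 0R²2 but no w with 2R²w and 0=w.

none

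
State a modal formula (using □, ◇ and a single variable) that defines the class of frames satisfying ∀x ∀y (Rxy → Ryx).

A defining formula is r → □◇r (the B axiom).
Suppose r→□◇r is valid. Take Rxy and set V(r)={x}. Then r at x, so □◇r at x, so ◇r at y, so some z with Ryz has r; z=x, i.e. Ryx.

r → □◇r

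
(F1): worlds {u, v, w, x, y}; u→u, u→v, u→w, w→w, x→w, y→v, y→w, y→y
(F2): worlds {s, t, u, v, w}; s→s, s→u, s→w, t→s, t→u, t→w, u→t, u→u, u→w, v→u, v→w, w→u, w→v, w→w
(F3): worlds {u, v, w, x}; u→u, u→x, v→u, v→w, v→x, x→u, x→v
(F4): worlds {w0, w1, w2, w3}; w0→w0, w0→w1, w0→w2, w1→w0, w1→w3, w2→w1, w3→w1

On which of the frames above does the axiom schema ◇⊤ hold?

Frame correspondent (Sahlqvist): ∀x ∃y Rxy — i.e. seriality.
(F1): fails — world v has no successor.
(F2): condition met.
(F3): fails — world w has no successor.
(F4): condition met.
Valid on: (F2), (F4).

(F2), (F4)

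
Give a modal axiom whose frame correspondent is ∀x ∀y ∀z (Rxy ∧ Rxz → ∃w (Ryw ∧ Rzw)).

This is convergence; the standard corresponding axiom is .2: ◇□r → □◇r.
Suppose ◇□r→□◇r is valid. Take Rxy, Rxz and set V(r)={w : Ryw}. Then □r at y so ◇□r at x, so □◇r at x, so ◇r at z, giving w with Rzw and Ryw.

◇□r → □◇r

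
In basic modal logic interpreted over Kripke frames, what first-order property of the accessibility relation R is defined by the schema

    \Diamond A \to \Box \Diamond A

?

Suppose ◇A→□◇A is valid. Take Rxy, Rxz and set V(A)={y}. Then ◇A at x, so □◇A at x, so ◇A at z, so some w with Rzw has A; w=y, i.e. Rzy. By symmetry of the argument, Ryz.
Conversely, any frame satisfying \forall x \forall y \forall z (Rxy \wedge Rxz \to Ryz) validates the schema.
Frame condition: \forall x \forall y \forall z (Rxy \wedge Rxz \to Ryz).

The Euclidean property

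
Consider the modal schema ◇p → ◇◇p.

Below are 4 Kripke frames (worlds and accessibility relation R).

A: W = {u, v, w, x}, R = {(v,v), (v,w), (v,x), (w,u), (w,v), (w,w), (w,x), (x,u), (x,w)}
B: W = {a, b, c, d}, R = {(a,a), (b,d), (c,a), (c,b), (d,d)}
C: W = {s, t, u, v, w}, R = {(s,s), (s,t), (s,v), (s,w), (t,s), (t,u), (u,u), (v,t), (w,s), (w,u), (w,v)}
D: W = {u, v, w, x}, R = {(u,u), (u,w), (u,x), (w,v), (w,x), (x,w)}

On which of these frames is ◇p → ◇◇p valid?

A

This is the axiom for a generalized confluence (Geach) condition; its first-order frame correspondent is ∀x ∀y (xRy → ∃w (y = w ∧ xR²w)).
A: condition met.
B: fails — cRb but no w with b=w and cR²w.
C: fails — vRt but no w* with t=w* and vR²w*.
D: fails — wRv but no t with v=t and wR²t.
Valid on: A.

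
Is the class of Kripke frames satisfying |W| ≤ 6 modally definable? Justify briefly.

Any modally definable frame class is closed under disjoint unions.
Any modal formula valid on each of 7 disjoint one-world frames is valid on their disjoint union (validity is preserved under disjoint unions). Each one-world frame has |W|=1≤6, but the union has |W|=7.
So the class is not modally definable.

No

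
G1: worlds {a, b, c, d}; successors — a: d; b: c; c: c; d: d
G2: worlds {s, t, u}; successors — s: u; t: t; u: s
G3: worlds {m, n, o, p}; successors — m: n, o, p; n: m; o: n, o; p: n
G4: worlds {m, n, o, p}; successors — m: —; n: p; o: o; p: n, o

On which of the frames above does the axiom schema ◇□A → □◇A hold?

G1, G2

This is the axiom for convergence; its first-order frame correspondent is ∀x ∀y ∀z (Rxy ∧ Rxz → ∃w (Ryw ∧ Rzw)).
G1: holds.
G2: holds.
G3: fails — Rmo and Rmn but o and n have no common successor.
G4: fails — Rpn and Rpo but n and o have no common successor.
Valid on: G1, G2.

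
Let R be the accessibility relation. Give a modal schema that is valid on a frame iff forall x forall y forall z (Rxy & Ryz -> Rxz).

A defining formula is □p → □□p (the 4 axiom).
Suppose □p→□□p is valid. Take Rxy, Ryz and set V(p)={w : Rxw}. Then □p at x, so □□p at x, so □p at y, so p at z, i.e. Rxz.

□p → □□p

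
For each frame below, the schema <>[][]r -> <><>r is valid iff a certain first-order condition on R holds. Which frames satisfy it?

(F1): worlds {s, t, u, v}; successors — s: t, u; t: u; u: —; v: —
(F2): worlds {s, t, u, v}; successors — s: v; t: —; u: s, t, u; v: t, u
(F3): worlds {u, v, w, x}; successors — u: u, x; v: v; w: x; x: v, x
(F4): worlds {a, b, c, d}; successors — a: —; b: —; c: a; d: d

(F3)

The schema corresponds to a generalized confluence (Geach) condition: forall x forall y (xRy -> exists w (y R^2 w & x R^2 w)).
(F1): fails — sRt but no w with tR²w and sR²w.
(F2): fails — uRt but no w with tR²w and uR²w.
(F3): ✓.
(F4): fails — cRa but no w with aR²w and cR²w.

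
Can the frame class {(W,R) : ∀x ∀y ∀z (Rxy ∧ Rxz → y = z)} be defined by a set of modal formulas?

Yes: it is partial functionality, defined by the CD schema ◇q → □q.
Suppose ◇q→□q is valid. Take Rxy, Rxz and set V(q)={y}. Then ◇q at x, so □q at x, so q at z, i.e. z=y.

Yes — defined by ◇q → □q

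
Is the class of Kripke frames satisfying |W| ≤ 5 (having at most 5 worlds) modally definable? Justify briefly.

Not definable by any modal formula

Modal frame validity is preserved under disjoint unions.
Any modal formula valid on each of 6 disjoint one-world frames is valid on their disjoint union (validity is preserved under disjoint unions). Each one-world frame has |W|=1≤5, but the union has |W|=6.
Hence having at most 5 worlds is not modally definable.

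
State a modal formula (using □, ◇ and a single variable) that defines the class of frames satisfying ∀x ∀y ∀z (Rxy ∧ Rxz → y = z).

◇p → □p

This is partial functionality; the standard corresponding axiom is CD: ◇p → □p.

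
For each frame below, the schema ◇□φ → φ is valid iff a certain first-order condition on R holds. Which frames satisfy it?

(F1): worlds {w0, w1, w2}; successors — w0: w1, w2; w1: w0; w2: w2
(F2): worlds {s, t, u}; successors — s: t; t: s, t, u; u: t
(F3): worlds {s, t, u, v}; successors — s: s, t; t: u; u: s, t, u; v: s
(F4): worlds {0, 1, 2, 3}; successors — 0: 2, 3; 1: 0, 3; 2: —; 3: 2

This is the axiom for symmetry; its first-order frame correspondent is ∀x ∀y (Rxy → Ryx).
(F1): fails — Rw0w2 but not Rw2w0.
(F2): ✓.
(F3): fails — Rus but not Rsu.
(F4): fails — R10 but not R01.

(F2)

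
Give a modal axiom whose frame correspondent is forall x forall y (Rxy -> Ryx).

The condition is symmetry. The B schema p → □◇p defines it.
Suppose p→□◇p is valid. Take Rxy and set V(p)={x}. Then p at x, so □◇p at x, so ◇p at y, so some z with Ryz has p; z=x, i.e. Ryx.

p → □◇p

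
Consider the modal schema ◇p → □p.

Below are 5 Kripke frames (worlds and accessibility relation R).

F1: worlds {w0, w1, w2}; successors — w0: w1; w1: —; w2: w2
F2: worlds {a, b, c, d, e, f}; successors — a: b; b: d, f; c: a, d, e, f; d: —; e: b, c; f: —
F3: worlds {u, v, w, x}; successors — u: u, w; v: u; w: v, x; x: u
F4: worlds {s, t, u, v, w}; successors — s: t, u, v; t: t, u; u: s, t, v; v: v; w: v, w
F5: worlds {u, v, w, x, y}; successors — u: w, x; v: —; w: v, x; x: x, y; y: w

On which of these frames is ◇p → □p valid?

The schema corresponds to partial functionality: ∀x ∀y ∀z (Rxy ∧ Rxz → y = z).
F1: ✓.
F2: fails — b sees both d and f.
F3: fails — u sees both u and w.
F4: fails — s sees both t and u.
F5: fails — u sees both w and x.
Valid on: F1.

F1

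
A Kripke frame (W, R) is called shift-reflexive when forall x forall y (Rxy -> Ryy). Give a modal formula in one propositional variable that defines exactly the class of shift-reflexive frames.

The condition is shift-reflexivity. The T□ schema □(□q → q) defines it.
Suppose □(□q→q) is valid. Take Rxy and set V(q)={w : Ryw}. Then at y, □q holds; since □(□q→q) at x, □q→q at y, so q at y, i.e. Ryy.

□(□q → q)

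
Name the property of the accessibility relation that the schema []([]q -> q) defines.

This schema is the T□ axiom.
Its frame correspondent is shift-reflexivity — forall x forall y (Rxy -> Ryy).

Shift-reflexivity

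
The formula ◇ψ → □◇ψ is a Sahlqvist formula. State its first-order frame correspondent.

This is the 5 axiom.
It corresponds to the Euclidean property: ∀x ∀y ∀z (Rxy ∧ Rxz → Ryz).

The Euclidean property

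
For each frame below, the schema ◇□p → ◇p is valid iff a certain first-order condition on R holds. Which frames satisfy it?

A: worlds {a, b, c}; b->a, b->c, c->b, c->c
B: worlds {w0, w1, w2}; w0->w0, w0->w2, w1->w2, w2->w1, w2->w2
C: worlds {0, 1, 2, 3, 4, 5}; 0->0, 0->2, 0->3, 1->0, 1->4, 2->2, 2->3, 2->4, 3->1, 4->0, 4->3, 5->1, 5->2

B

Frame correspondent (Sahlqvist): ∀x ∀y (xRy → ∃w (yRw ∧ xRw)) — i.e. a generalized confluence (Geach) condition.
A: fails — bRa but no w with aRw and bRw.
B: condition met.
C: fails — 0R3 but no w with 3Rw and 0Rw.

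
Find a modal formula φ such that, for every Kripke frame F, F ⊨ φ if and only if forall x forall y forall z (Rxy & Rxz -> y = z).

◇ψ → □ψ

This is partial functionality; the standard corresponding axiom is CD: ◇ψ → □ψ.
Suppose ◇ψ→□ψ is valid. Take Rxy, Rxz and set V(ψ)={y}. Then ◇ψ at x, so □ψ at x, so ψ at z, i.e. z=y.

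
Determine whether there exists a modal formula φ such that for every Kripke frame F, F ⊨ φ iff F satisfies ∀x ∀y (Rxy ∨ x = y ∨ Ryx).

Not modally definable

Any modally definable frame class is closed under disjoint unions.
Take 3 disjoint single-world reflexive frames: each is trivially connected, but their disjoint union has 3 worlds with no edge between distinct components, so it is not connected.
Hence connectedness of R is not modally definable.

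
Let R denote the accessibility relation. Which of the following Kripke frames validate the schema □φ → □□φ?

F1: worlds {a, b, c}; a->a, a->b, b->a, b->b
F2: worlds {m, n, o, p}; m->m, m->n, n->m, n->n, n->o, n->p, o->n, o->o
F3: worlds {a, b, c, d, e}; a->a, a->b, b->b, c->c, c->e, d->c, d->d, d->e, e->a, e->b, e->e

F1

The schema corresponds to transitivity: ∀x ∀y ∀z (Rxy ∧ Ryz → Rxz).
F1: ✓.
F2: fails — Ron and Rnm but not Rom.
F3: fails — Rce and Reb but not Rcb.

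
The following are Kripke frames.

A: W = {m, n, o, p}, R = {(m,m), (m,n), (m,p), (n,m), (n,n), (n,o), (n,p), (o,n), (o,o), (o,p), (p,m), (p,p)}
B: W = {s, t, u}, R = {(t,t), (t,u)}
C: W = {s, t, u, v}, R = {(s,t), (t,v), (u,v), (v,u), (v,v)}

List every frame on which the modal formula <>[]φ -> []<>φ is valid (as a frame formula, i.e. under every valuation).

This is the axiom for convergence; its first-order frame correspondent is forall x forall y forall z (Rxy & Rxz -> exists w (Ryw & Rzw)).
A: condition met.
B: fails — Rtt and Rtu but t and u have no common successor.
C: condition met.
Valid on: A, C.

A, C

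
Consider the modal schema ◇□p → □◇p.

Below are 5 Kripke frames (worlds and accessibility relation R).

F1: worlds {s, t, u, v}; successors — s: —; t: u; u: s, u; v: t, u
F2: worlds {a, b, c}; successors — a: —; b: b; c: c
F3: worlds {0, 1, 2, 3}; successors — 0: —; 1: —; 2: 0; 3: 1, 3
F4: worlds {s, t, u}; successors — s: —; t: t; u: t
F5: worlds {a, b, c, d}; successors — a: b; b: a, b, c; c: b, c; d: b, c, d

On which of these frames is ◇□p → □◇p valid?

F2, F4, F5

This is the axiom for convergence; its first-order frame correspondent is ∀x ∀y ∀z (Rxy ∧ Rxz → ∃w (Ryw ∧ Rzw)).
F1: fails — Ruu and Rus but u and s have no common successor.
F2: ✓.
F3: fails — R20 and R20 but 0 and 0 have no common successor.
F4: ✓.
F5: ✓.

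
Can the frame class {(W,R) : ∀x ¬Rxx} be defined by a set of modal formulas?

Not definable by any modal formula

If a class were modally definable it would be closed under surjective bounded morphisms (Goldblatt–Thomason).
The 4-cycle (worlds w0,w1,w2,w3 with w0→w1→w2→w3→w0) is irreflexive, and the map sending every world to a single reflexive point • is a surjective bounded morphism (forth: every edge maps to (•,•); back: every world has a successor). So any modal formula valid on the 4-cycle is also valid on the reflexive point, which is not irreflexive.
So no modal formula (or set of formulas) defines exactly the irreflexive frames.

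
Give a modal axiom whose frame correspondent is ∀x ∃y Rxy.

The condition is seriality. The D schema □s → ◇s defines it.
Suppose □s→◇s is valid. At any x set V(s)=W. Then □s at x, so ◇s at x, so x has a successor.

□s → ◇s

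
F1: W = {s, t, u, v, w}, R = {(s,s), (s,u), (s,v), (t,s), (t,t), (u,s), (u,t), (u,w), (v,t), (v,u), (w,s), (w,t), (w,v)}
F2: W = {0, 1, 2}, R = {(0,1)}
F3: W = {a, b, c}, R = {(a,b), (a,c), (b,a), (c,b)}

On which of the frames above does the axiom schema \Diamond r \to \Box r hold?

F2

The schema corresponds to partial functionality: \forall x \forall y \forall z (Rxy \wedge Rxz \to y = z).
F1: fails — s sees both s and u.
F2: satisfies the condition.
F3: fails — a sees both b and c.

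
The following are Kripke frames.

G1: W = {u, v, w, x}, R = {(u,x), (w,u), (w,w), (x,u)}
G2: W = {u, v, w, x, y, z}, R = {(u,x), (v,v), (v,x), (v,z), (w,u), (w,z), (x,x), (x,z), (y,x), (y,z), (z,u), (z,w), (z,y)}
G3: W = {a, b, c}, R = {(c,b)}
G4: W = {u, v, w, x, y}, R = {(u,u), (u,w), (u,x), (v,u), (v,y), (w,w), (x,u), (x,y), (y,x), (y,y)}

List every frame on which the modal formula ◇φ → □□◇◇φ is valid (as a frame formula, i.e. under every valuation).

G3

This is the axiom for a generalized confluence (Geach) condition; its first-order frame correspondent is ∀x ∀y ∀z ((xRy ∧ xR²z) → ∃w (y = w ∧ zR²w)).
G1: fails — uRx, uR²u but no t with x=t and uR²t.
G2: fails — vRv, vR²u but no t with v=t and uR²t.
G3: ✓.
G4: fails — uRu, uR²w but no t with u=t and wR²t.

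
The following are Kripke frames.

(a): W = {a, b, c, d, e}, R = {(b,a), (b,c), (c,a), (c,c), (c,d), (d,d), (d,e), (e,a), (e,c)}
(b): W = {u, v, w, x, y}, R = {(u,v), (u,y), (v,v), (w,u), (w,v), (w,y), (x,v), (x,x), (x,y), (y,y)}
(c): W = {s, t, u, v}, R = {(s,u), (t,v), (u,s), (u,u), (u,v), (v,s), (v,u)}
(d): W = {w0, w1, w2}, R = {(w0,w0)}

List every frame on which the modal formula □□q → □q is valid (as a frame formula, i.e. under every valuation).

(a), (d)

Frame correspondent (Sahlqvist): ∀x ∀y (Rxy → ∃z (Rxz ∧ Rzy)) — i.e. density.
(a): condition met.
(b): fails — Rwu but no z with Rwz and Rzu.
(c): fails — Rtv but no z with Rtz and Rzv.
(d): condition met.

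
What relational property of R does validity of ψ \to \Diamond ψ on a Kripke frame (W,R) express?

This schema is equivalent to the T axiom □ψ → ψ.
Its frame correspondent is reflexivity — \forall x Rxx.

reflexivity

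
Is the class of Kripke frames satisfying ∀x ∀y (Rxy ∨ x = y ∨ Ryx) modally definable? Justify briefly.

No — not modally definable

Modal frame validity is preserved under disjoint unions.
Take 4 disjoint single-world reflexive frames: each is trivially connected, but their disjoint union has 4 worlds with no edge between distinct components, so it is not connected.
Hence connectedness of R is not modally definable.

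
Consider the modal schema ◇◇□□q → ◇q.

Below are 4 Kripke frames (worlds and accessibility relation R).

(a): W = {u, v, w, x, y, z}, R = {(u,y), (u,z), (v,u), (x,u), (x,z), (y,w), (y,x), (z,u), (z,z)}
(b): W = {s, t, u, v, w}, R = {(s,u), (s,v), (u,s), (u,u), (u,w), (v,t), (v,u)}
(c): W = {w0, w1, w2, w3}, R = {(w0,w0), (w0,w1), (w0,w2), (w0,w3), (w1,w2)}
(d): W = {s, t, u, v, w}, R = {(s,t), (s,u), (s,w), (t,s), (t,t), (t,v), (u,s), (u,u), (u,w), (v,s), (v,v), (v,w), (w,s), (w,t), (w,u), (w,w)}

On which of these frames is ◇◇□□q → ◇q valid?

(d)

The schema corresponds to a generalized confluence (Geach) condition: ∀x ∀y (xR²y → ∃w (yR²w ∧ xRw)).
(a): fails — uR²w but no t with wR²t and uRt.
(b): fails — sR²t but no w* with tR²w* and sRw*.
(c): fails — w0R²w1 but no w with w1R²w and w0Rw.
(d): holds.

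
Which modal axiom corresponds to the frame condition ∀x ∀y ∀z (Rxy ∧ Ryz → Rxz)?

□p → □□p

The condition is transitivity. The 4 schema □p → □□p defines it.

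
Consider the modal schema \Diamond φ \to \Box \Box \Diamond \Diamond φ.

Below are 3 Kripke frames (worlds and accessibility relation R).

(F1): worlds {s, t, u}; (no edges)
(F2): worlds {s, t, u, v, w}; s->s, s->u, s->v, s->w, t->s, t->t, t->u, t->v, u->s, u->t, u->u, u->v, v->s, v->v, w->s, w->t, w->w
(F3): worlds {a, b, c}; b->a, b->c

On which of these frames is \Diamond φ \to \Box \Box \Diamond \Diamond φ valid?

The schema corresponds to a generalized confluence (Geach) condition: \forall x \forall y \forall z ((xRy \wedge x R^2 z) \to \exists w (y = w \wedge z R^2 w)).
(F1): satisfies the condition.
(F2): fails — tRt, tR²v but no w* with t=w* and vR²w*.
(F3): satisfies the condition.
Valid on: (F1), (F3).

(F1), (F3)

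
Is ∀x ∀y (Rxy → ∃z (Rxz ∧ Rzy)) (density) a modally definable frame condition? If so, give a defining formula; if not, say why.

The condition is density. A defining modal formula is □□q → □q.
Suppose □□q→□q is valid. Take Rxy and set V(q)={w : xR²w}. Then □□q at x, so □q at x, so q at y, i.e. ∃z(Rxz∧Rzy).

Yes, by □□q → □q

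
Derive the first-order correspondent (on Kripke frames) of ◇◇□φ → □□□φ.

∀x ∀y ∀z ((xR²y ∧ xR³z) → ∃w (yRw ∧ z = w))

This is a Sahlqvist (Geach-type) schema ◇^2□^1φ → □^3◇^0φ.
Minimal-valuation argument: fix x; take any y with xR^2y and any z with xR^3z. Set V(φ) to the set of worlds R-reachable from y in exactly 1 step. Then □^1φ holds at y, so the antecedent holds at x; validity forces ◇^0φ at z, giving a w with zR^0w and yR^1w.
First-order correspondent: ∀x ∀y ∀z ((xR²y ∧ xR³z) → ∃w (yRw ∧ z = w)).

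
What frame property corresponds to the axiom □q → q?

reflexivity

Suppose □q→q is valid. At any x set V(q)={w : Rxw}. Then □q holds at x, so q holds at x, i.e. Rxx.
The converse is a direct semantic check.
So the correspondent is reflexivity.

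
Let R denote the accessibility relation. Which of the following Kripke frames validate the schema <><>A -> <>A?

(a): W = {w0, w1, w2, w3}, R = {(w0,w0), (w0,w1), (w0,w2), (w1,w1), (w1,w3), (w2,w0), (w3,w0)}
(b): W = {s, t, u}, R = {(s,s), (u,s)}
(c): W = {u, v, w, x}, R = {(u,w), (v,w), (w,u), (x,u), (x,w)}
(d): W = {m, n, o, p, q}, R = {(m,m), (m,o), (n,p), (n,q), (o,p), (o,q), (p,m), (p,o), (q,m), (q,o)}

This is the axiom for transitivity; its first-order frame correspondent is forall x forall y forall z (Rxy & Ryz -> Rxz).
(a): fails — Rw1w3 and Rw3w0 but not Rw1w0.
(b): condition met.
(c): fails — Rwu and Ruw but not Rww.
(d): fails — Rop and Rpm but not Rom.
Valid on: (b).

(b)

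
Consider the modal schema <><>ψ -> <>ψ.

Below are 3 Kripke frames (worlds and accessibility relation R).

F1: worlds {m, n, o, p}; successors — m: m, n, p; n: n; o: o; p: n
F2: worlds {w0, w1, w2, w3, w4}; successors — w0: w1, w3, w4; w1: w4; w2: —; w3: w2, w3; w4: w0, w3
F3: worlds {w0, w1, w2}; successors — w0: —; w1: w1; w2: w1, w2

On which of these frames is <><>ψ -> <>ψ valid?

The schema corresponds to transitivity: forall x forall y forall z (Rxy & Ryz -> Rxz).
F1: satisfies the condition.
F2: fails — Rw0w4 and Rw4w0 but not Rw0w0.
F3: satisfies the condition.

F1, F3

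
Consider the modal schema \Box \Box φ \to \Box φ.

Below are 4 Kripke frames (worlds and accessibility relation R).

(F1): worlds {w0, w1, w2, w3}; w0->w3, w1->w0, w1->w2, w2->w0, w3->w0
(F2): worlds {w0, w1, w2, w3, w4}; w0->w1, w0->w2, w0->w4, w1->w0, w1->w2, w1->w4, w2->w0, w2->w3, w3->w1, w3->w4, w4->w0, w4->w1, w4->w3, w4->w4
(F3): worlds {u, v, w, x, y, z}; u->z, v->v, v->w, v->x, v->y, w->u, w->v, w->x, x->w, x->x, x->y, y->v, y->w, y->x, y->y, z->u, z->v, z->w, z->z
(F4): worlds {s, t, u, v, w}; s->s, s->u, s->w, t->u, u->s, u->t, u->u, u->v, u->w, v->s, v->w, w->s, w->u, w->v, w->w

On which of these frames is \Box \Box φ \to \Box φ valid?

(F4)

This is the axiom for density; its first-order frame correspondent is \forall x \forall y (Rxy \to \exists z (Rxz \wedge Rzy)).
(F1): fails — Rw1w2 but no z with Rw1z and Rzw2.
(F2): fails — Rw2w0 but no z with Rw2z and Rzw0.
(F3): fails — Rwu but no t with Rwt and Rtu.
(F4): ✓.
Valid on: (F4).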